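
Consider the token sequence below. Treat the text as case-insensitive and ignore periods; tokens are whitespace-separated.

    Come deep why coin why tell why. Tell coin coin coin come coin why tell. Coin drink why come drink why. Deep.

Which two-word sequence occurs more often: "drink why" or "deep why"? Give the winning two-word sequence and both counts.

"drink why" (2 vs 1)

"drink why": 2 occurrences
"deep why": 1 occurrence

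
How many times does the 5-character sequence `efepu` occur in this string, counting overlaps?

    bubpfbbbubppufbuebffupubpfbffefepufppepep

Sliding a length-5 window over the 41 characters (37 positions):
  position 30–34: efepu

1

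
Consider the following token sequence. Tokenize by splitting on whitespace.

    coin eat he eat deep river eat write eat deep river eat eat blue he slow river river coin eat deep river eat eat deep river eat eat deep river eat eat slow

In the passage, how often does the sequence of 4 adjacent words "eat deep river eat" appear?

Scanning the 30 overlapping 4-gram windows for "eat deep river eat":
  position 4–7: eat deep river eat
  position 9–12: eat deep river eat
  position 20–23: eat deep river eat
  position 24–27: eat deep river eat
  position 28–31: eat deep river eat

5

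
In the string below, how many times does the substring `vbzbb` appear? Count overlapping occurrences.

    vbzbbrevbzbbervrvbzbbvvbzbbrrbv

4

Sliding a length-5 window over the 31 characters (27 positions):
  position 1–5: vbzbb
  position 8–12: vbzbb
  position 17–21: vbzbb
  position 23–27: vbzbb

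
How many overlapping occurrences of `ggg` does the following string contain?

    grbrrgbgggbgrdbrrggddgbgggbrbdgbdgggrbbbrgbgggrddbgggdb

Sliding a length-3 window over the 55 characters (53 positions):
  position 8–10: ggg
  position 24–26: ggg
  position 34–36: ggg
  position 44–46: ggg
  position 51–53: ggg

5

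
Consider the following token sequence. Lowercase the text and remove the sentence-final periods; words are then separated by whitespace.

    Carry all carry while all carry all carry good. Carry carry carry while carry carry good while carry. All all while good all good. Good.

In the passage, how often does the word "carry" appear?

10

Scanning the 25 tokens for "carry":
  position 1: carry
  position 3: carry
  position 6: carry
  position 8: carry
  position 10: carry
  position 11: carry
  position 12: carry
  position 14: carry
  position 15: carry
  position 18: carry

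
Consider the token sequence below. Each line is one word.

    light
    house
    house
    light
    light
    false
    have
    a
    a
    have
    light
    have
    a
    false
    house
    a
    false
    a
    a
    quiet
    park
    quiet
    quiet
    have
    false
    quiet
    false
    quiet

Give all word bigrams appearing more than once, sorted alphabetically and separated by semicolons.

a a; a false; false quiet; have a

Bigram counts meeting the condition (more than once):
  a a: 2
  a false: 2
  false quiet: 2
  have a: 2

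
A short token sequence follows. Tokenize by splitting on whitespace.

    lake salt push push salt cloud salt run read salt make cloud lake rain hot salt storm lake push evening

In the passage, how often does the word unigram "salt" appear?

Scanning the 20 tokens for "salt":
  position 2: salt
  position 5: salt
  position 7: salt
  position 10: salt
  position 16: salt

5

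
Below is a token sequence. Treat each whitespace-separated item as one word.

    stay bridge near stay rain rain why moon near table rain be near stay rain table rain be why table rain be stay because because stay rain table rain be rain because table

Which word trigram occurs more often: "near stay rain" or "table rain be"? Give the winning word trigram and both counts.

"near stay rain": 2 occurrences
"table rain be": 4 occurrences

"table rain be" (4 vs 2)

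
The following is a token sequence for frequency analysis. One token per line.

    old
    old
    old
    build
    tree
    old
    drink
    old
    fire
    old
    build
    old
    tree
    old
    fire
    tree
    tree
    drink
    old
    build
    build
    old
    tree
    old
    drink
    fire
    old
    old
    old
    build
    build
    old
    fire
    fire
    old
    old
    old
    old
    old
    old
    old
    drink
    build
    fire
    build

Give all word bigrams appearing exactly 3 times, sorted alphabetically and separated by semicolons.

Bigram counts meeting the condition (exactly 3 times):
  build old: 3
  fire old: 3
  old drink: 3
  old fire: 3
  tree old: 3

build old; fire old; old drink; old fire; tree old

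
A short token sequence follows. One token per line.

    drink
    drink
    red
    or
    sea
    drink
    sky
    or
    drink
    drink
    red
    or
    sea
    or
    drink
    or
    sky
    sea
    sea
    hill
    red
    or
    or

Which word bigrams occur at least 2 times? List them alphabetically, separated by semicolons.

Bigram counts meeting the condition (at least 2 times):
  drink drink: 2
  drink red: 2
  or drink: 2
  or sea: 2
  red or: 3

drink drink; drink red; or drink; or sea; red or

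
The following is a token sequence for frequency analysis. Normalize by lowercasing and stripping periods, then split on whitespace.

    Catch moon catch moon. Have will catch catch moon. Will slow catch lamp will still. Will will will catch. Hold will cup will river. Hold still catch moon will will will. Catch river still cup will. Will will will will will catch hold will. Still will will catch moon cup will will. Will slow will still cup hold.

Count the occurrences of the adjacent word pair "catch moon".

Scanning the 57 overlapping bigram windows for "catch moon":
  position 1–2: catch moon
  position 3–4: catch moon
  position 8–9: catch moon
  position 27–28: catch moon
  position 48–49: catch moon

5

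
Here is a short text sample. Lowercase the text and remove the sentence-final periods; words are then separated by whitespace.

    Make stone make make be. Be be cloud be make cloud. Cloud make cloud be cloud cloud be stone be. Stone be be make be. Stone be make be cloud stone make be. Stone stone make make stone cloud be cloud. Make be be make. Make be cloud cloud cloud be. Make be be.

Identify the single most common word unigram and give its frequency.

Unigram frequencies (highest first):
  be: 20
  make: 14
  cloud: 12
  stone: 8

"be", 20 times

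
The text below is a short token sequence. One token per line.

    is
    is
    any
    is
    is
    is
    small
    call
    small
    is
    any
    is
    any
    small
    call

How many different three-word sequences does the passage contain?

15 tokens → 13 trigram windows in total.
Repeated trigrams (each contributes count−1 duplicates):
  is any is: 2
1 duplicate windows → 13 − 1 = 12 distinct.

12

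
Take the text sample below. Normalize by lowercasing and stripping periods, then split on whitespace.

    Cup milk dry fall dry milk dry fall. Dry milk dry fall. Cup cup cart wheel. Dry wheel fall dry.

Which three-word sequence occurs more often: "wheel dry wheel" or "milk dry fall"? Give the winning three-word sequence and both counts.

"wheel dry wheel": 1 occurrence
"milk dry fall": 3 occurrences

"milk dry fall" (3 vs 1)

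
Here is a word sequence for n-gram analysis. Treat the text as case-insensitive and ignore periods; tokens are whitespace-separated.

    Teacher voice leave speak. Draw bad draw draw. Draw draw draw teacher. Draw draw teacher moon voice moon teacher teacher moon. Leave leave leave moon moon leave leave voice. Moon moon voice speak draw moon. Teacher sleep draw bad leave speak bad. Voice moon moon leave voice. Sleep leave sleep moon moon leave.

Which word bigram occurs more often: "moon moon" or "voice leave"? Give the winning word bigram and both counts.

"moon moon" (4 vs 1)

"moon moon": 4 occurrences
"voice leave": 1 occurrence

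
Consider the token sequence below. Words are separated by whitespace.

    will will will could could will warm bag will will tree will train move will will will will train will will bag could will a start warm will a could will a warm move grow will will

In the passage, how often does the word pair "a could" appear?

Scanning the 36 overlapping bigram windows for "a could":
  position 29–30: a could

1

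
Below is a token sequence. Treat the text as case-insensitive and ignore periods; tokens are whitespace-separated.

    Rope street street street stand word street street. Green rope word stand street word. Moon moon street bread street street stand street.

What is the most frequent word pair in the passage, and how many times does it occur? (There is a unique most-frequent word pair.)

Bigram frequencies (highest first):
  street street: 4
  street stand: 2
  stand street: 2
  rope street: 1
  stand word: 1
  word street: 1
  … (10 more, each ≤ 1)

"street street", 4 times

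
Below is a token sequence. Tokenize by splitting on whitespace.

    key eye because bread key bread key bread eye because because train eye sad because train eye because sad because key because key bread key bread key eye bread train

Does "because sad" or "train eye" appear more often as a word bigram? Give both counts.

"because sad": 1 occurrence
"train eye": 2 occurrences

"train eye" (2 vs 1)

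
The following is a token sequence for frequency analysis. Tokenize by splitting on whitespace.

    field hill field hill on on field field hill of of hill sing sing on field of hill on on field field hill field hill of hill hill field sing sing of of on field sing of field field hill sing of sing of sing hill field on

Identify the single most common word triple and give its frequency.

"field field hill", 3 times

Trigram frequencies (highest first):
  field field hill: 3
  field hill field: 2
  hill field hill: 2
  hill on on: 2
  on on field: 2
  on field field: 2
  … (31 more, each ≤ 2)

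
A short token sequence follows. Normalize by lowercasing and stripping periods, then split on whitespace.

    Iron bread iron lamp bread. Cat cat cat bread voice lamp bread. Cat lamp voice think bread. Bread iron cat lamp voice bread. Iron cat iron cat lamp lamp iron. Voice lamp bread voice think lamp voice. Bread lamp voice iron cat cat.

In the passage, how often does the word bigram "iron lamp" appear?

Scanning the 42 overlapping bigram windows for "iron lamp":
  position 3–4: iron lamp

1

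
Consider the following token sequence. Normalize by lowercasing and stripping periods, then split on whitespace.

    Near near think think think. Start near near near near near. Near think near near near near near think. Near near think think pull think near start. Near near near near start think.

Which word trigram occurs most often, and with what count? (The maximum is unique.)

Trigram frequencies (highest first):
  near near near: 9
  near near think: 4
  near think think: 2
  start near near: 2
  near think near: 2
  think near near: 2
  … (10 more, each ≤ 1)

"near near near", 9 times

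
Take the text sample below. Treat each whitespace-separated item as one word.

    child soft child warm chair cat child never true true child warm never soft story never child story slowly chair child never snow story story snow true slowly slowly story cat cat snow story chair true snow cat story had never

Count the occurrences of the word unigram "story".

7

Scanning the 41 tokens for "story":
  position 15: story
  position 18: story
  position 24: story
  position 25: story
  position 30: story
  position 34: story
  position 39: story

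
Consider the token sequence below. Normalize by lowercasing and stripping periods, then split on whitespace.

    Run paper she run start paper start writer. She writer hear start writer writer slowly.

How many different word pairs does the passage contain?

13

15 tokens → 14 bigram windows in total.
Repeated bigrams (each contributes count−1 duplicates):
  start writer: 2
1 duplicate windows → 14 − 1 = 13 distinct.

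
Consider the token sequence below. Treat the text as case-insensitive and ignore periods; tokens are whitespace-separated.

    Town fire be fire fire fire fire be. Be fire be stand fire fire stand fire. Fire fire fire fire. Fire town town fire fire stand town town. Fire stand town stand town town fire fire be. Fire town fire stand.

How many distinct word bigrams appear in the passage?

12

41 tokens → 40 bigram windows in total.
Repeated bigrams (each contributes count−1 duplicates):
  fire fire: 11
  town fire: 5
  fire be: 4
  fire stand: 4
  be fire: 3
  stand town: 3
  town town: 3
  fire town: 2
  … (1 more repeated)
28 duplicate windows → 40 − 28 = 12 distinct.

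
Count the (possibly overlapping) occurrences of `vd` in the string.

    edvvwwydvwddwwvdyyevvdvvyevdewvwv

3

Sliding a length-2 window over the 33 characters (32 positions):
  position 15–16: vd
  position 21–22: vd
  position 27–28: vd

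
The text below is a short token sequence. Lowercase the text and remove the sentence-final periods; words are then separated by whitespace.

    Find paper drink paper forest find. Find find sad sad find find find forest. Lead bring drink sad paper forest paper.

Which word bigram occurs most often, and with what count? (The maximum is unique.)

Bigram frequencies (highest first):
  find find: 4
  paper forest: 2
  find paper: 1
  paper drink: 1
  drink paper: 1
  forest find: 1
  … (10 more, each ≤ 1)

"find find", 4 times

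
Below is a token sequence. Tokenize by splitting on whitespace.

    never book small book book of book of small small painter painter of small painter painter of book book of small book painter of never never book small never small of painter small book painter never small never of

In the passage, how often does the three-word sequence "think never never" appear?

Scanning the 37 overlapping trigram windows for "think never never":
  (none found)

0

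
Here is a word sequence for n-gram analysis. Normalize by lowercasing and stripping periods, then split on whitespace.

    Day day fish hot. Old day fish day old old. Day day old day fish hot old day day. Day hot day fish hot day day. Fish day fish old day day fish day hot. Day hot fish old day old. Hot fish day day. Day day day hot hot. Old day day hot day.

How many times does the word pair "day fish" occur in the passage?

7

Scanning the 54 overlapping bigram windows for "day fish":
  position 2–3: day fish
  position 6–7: day fish
  position 14–15: day fish
  position 22–23: day fish
  position 26–27: day fish
  position 28–29: day fish
  position 32–33: day fish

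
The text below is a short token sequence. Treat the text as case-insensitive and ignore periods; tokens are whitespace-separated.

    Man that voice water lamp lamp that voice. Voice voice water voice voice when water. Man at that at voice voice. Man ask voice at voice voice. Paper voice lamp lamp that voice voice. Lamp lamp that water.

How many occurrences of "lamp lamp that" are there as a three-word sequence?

Scanning the 36 overlapping trigram windows for "lamp lamp that":
  position 5–7: lamp lamp that
  position 30–32: lamp lamp that
  position 35–37: lamp lamp that

3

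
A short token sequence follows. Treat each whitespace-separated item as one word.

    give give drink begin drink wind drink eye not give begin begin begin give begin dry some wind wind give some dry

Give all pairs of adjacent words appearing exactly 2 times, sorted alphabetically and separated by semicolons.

begin begin; give begin

Bigram counts meeting the condition (exactly 2 times):
  begin begin: 2
  give begin: 2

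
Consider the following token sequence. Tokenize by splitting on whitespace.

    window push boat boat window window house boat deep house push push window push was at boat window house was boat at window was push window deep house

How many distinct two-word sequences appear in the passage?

28 tokens → 27 bigram windows in total.
Repeated bigrams (each contributes count−1 duplicates):
  boat window: 2
  deep house: 2
  push window: 2
  window house: 2
  window push: 2
5 duplicate windows → 27 − 5 = 22 distinct.

22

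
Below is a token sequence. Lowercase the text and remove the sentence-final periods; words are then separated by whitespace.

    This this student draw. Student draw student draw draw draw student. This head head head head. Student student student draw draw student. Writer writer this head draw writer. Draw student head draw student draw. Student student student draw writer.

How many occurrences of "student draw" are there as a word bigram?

Scanning the 38 overlapping bigram windows for "student draw":
  position 3–4: student draw
  position 5–6: student draw
  position 7–8: student draw
  position 19–20: student draw
  position 33–34: student draw
  position 37–38: student draw

6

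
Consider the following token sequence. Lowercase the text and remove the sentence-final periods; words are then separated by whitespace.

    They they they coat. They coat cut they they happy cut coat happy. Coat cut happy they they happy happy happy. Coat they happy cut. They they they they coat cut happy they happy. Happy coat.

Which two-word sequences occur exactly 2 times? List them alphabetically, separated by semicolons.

Bigram counts meeting the condition (exactly 2 times):
  coat they: 2
  cut happy: 2
  cut they: 2
  happy cut: 2
  happy they: 2

coat they; cut happy; cut they; happy cut; happy they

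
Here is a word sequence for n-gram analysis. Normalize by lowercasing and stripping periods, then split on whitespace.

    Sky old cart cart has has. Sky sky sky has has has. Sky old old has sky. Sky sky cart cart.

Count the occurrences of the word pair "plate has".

Scanning the 20 overlapping bigram windows for "plate has":
  (none found)

0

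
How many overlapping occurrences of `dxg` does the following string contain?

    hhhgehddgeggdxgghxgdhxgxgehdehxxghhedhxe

1

Sliding a length-3 window over the 40 characters (38 positions):
  position 13–15: dxg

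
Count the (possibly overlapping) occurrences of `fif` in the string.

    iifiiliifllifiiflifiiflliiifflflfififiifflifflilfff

Sliding a length-3 window over the 51 characters (49 positions):
  position 33–35: fif
  position 35–37: fif

2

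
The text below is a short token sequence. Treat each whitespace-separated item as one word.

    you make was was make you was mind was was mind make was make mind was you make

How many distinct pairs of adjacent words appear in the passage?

18 tokens → 17 bigram windows in total.
Repeated bigrams (each contributes count−1 duplicates):
  make was: 2
  mind was: 2
  was make: 2
  was mind: 2
  was was: 2
  you make: 2
6 duplicate windows → 17 − 6 = 11 distinct.

11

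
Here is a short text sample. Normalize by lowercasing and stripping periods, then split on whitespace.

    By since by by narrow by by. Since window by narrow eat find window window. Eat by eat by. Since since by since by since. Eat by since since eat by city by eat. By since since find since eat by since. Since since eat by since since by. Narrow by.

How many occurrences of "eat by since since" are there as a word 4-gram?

5

Scanning the 48 overlapping 4-gram windows for "eat by since since":
  position 18–21: eat by since since
  position 26–29: eat by since since
  position 34–37: eat by since since
  position 40–43: eat by since since
  position 45–48: eat by since since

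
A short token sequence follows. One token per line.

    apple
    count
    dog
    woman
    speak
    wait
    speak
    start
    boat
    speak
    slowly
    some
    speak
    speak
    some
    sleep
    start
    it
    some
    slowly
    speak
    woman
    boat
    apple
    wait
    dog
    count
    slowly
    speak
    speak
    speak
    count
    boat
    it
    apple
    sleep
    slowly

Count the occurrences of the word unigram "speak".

Scanning the 37 tokens for "speak":
  position 5: speak
  position 7: speak
  position 10: speak
  position 13: speak
  position 14: speak
  position 21: speak
  position 29: speak
  position 30: speak
  position 31: speak

9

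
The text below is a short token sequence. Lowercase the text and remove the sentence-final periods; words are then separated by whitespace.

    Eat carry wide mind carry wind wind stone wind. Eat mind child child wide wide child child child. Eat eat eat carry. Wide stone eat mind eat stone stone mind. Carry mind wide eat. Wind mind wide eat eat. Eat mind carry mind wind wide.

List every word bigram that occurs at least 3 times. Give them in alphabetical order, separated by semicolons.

Bigram counts meeting the condition (at least 3 times):
  child child: 3
  eat eat: 4
  eat mind: 3
  mind carry: 3

child child; eat eat; eat mind; mind carry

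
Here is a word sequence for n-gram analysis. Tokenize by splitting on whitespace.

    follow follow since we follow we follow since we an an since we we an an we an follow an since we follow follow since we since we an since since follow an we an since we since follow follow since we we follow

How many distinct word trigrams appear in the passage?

28

44 tokens → 42 trigram windows in total.
Repeated trigrams (each contributes count−1 duplicates):
  follow since we: 4
  an since we: 3
  follow follow since: 3
  an we an: 2
  since we an: 2
  since we follow: 2
  since we since: 2
  since we we: 2
  … (2 more repeated)
14 duplicate windows → 42 − 14 = 28 distinct.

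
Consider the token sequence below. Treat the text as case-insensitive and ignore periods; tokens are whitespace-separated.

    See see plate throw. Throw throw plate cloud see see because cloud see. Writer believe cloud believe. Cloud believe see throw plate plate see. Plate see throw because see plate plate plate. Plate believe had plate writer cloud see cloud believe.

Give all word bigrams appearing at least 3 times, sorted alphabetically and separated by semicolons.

Bigram counts meeting the condition (at least 3 times):
  cloud believe: 3
  cloud see: 3
  plate plate: 4
  see plate: 3

cloud believe; cloud see; plate plate; see plate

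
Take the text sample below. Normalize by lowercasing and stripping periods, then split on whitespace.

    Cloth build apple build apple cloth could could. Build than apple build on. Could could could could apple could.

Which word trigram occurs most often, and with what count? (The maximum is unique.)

Trigram frequencies (highest first):
  could could could: 2
  cloth build apple: 1
  build apple build: 1
  apple build apple: 1
  build apple cloth: 1
  apple cloth could: 1
  … (10 more, each ≤ 1)

"could could could", 2 times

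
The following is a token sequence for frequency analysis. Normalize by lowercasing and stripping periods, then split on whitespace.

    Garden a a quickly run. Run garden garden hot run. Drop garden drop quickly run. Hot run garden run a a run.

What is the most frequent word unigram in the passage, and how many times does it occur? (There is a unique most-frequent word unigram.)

"run", 7 times

Unigram frequencies (highest first):
  run: 7
  garden: 5
  a: 4
  quickly: 2
  hot: 2
  drop: 2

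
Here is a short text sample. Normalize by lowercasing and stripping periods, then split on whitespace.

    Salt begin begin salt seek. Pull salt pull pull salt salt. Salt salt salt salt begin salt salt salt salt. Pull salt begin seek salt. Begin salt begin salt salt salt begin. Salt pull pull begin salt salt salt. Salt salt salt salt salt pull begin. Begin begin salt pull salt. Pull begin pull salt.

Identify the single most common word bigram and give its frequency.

Bigram frequencies (highest first):
  salt salt: 17
  begin salt: 7
  salt begin: 6
  salt pull: 6
  pull salt: 5
  begin begin: 3
  … (7 more, each ≤ 3)

"salt salt", 17 times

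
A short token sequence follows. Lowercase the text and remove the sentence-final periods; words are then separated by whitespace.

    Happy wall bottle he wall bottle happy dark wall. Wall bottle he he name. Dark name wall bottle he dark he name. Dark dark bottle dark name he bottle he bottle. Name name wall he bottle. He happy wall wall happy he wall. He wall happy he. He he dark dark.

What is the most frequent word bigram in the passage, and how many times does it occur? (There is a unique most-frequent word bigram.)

Bigram frequencies (highest first):
  bottle he: 5
  wall bottle: 4
  he wall: 3
  he he: 3
  he bottle: 3
  happy wall: 2
  … (20 more, each ≤ 2)

"bottle he", 5 times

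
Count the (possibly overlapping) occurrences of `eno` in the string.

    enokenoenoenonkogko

Sliding a length-3 window over the 19 characters (17 positions):
  position 1–3: eno
  position 5–7: eno
  position 8–10: eno
  position 11–13: eno

4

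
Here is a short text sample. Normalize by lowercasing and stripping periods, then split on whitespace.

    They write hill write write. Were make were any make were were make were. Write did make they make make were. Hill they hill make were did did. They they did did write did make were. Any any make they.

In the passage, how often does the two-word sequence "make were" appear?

6

Scanning the 39 overlapping bigram windows for "make were":
  position 7–8: make were
  position 10–11: make were
  position 13–14: make were
  position 20–21: make were
  position 25–26: make were
  position 35–36: make were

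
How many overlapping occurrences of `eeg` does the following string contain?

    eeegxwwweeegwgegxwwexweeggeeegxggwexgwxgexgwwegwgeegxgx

5

Sliding a length-3 window over the 55 characters (53 positions):
  position 2–4: eeg
  position 10–12: eeg
  position 23–25: eeg
  position 28–30: eeg
  position 50–52: eeg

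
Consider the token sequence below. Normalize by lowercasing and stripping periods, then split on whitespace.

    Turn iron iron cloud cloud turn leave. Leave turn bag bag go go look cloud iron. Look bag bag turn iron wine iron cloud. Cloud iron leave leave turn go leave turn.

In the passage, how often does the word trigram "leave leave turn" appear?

2

Scanning the 30 overlapping trigram windows for "leave leave turn":
  position 7–9: leave leave turn
  position 27–29: leave leave turn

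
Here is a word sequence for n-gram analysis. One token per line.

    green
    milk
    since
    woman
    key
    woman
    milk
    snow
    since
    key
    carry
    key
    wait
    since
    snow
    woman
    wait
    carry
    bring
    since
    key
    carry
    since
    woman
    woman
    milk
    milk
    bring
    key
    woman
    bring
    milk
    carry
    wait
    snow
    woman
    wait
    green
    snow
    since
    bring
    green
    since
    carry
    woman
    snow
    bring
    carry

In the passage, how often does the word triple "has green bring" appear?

Scanning the 46 overlapping trigram windows for "has green bring":
  (none found)

0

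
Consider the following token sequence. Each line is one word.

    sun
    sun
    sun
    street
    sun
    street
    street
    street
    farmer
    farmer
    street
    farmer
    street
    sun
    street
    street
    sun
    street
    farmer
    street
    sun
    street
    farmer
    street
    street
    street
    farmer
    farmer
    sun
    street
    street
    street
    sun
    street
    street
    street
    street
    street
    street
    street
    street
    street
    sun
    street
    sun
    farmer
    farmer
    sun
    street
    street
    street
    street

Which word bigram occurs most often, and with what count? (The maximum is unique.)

Bigram frequencies (highest first):
  street street: 18
  sun street: 9
  street sun: 7
  street farmer: 5
  farmer street: 4
  farmer farmer: 3
  … (3 more, each ≤ 2)

"street street", 18 times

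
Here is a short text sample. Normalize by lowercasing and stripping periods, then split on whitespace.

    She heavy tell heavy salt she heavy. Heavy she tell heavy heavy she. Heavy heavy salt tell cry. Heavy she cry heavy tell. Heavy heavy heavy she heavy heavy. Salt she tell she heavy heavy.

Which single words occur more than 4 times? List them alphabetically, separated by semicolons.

heavy; she; tell

Unigram counts meeting the condition (more than 4 times):
  heavy: 17
  she: 8
  tell: 5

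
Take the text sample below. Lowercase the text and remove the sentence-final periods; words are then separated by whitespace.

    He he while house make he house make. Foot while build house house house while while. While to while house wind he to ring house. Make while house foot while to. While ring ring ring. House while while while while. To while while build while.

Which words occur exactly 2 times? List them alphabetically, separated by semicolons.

Unigram counts meeting the condition (exactly 2 times):
  build: 2
  foot: 2

build; foot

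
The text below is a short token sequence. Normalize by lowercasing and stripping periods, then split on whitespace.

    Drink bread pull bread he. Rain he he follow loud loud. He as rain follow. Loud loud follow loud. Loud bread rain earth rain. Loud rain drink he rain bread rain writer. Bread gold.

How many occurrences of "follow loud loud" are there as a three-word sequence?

3

Scanning the 32 overlapping trigram windows for "follow loud loud":
  position 9–11: follow loud loud
  position 15–17: follow loud loud
  position 18–20: follow loud loud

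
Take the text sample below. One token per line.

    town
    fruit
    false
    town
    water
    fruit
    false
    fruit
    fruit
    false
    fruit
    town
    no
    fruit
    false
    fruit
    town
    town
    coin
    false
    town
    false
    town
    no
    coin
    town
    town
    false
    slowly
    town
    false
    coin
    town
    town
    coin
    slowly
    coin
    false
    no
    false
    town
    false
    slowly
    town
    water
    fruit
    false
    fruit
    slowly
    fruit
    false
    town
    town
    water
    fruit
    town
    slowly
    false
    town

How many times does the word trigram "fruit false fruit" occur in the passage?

4

Scanning the 57 overlapping trigram windows for "fruit false fruit":
  position 6–8: fruit false fruit
  position 9–11: fruit false fruit
  position 14–16: fruit false fruit
  position 46–48: fruit false fruit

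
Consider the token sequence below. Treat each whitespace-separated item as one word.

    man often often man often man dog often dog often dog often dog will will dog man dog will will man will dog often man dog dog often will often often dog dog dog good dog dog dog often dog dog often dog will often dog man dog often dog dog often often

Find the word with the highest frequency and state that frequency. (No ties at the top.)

"dog", 22 times

Unigram frequencies (highest first):
  dog: 22
  often: 16
  man: 7
  will: 7
  good: 1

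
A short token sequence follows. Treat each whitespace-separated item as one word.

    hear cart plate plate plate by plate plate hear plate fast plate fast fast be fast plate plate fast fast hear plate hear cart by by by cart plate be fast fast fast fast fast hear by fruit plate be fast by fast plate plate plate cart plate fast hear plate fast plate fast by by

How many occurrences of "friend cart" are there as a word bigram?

Scanning the 55 overlapping bigram windows for "friend cart":
  (none found)

0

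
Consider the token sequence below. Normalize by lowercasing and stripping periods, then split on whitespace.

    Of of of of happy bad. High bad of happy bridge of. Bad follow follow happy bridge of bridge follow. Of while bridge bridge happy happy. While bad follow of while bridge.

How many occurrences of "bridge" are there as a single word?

Scanning the 32 tokens for "bridge":
  position 11: bridge
  position 17: bridge
  position 19: bridge
  position 23: bridge
  position 24: bridge
  position 32: bridge

6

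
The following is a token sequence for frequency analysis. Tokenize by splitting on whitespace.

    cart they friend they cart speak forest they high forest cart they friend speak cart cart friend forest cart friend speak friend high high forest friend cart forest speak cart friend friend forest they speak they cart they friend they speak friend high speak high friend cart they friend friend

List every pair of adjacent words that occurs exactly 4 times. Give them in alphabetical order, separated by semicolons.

Bigram counts meeting the condition (exactly 4 times):
  cart they: 4
  they friend: 4

cart they; they friend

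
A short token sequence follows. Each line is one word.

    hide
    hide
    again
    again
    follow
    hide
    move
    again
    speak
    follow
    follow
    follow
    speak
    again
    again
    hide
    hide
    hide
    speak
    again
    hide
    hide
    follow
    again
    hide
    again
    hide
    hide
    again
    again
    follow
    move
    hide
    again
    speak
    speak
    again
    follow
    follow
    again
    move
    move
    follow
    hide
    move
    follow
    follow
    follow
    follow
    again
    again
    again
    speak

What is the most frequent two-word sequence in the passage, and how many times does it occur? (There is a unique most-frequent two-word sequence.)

"follow follow", 6 times

Bigram frequencies (highest first):
  follow follow: 6
  hide hide: 5
  again again: 5
  hide again: 4
  again hide: 4
  again follow: 3
  … (16 more, each ≤ 3)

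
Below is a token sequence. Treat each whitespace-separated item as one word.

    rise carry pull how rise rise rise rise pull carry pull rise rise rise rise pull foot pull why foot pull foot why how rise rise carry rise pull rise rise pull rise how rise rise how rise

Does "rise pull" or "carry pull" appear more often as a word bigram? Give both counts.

"rise pull": 4 occurrences
"carry pull": 2 occurrences

"rise pull" (4 vs 2)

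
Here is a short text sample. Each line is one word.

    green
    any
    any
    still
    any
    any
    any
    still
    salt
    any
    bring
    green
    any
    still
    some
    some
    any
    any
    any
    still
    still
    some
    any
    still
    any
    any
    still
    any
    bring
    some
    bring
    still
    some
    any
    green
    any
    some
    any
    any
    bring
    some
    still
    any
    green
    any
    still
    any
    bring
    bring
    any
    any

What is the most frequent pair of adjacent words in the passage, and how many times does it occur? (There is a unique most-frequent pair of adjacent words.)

Bigram frequencies (highest first):
  any any: 8
  any still: 7
  still any: 5
  green any: 4
  any bring: 4
  some any: 4
  … (14 more, each ≤ 3)

"any any", 8 times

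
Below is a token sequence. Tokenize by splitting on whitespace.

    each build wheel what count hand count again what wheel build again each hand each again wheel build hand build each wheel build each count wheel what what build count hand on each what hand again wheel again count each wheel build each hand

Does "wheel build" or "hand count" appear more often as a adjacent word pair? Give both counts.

"wheel build": 4 occurrences
"hand count": 1 occurrence

"wheel build" (4 vs 1)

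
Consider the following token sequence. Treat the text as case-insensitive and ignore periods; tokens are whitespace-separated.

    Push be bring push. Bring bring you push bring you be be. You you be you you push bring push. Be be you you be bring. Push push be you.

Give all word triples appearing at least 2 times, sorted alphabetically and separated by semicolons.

Trigram counts meeting the condition (at least 2 times):
  be be you: 2
  be bring push: 2
  be you you: 3
  you push bring: 2
  you you be: 2

be be you; be bring push; be you you; you push bring; you you be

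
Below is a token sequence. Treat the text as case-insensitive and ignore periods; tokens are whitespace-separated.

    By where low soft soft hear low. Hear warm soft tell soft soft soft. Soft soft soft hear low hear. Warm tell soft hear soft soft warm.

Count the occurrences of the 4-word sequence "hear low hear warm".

Scanning the 24 overlapping 4-gram windows for "hear low hear warm":
  position 6–9: hear low hear warm
  position 18–21: hear low hear warm

2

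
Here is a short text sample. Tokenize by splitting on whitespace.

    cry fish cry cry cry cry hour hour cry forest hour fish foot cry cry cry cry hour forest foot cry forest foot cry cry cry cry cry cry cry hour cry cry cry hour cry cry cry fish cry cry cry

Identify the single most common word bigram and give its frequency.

Bigram frequencies (highest first):
  cry cry: 18
  cry hour: 4
  hour cry: 3
  foot cry: 3
  cry fish: 2
  fish cry: 2
  … (7 more, each ≤ 2)

"cry cry", 18 times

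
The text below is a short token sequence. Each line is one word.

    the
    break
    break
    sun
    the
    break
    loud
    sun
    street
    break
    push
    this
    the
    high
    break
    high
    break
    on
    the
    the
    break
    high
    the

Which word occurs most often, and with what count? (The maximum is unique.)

"break", 7 times

Unigram frequencies (highest first):
  break: 7
  the: 6
  high: 3
  sun: 2
  loud: 1
  street: 1
  … (3 more, each ≤ 1)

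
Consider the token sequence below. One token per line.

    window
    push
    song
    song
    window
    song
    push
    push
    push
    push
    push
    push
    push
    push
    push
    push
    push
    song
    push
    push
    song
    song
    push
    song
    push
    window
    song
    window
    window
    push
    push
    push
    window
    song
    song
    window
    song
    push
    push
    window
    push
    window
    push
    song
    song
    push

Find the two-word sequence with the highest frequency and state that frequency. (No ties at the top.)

"push push", 14 times

Bigram frequencies (highest first):
  push push: 14
  song push: 6
  push song: 5
  window push: 4
  song song: 4
  window song: 4
  … (3 more, each ≤ 4)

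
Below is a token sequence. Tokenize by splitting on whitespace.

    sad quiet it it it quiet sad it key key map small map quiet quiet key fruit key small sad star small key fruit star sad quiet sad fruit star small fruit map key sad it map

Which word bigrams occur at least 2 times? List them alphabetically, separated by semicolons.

fruit star; it it; key fruit; quiet sad; sad it; sad quiet; star small

Bigram counts meeting the condition (at least 2 times):
  fruit star: 2
  it it: 2
  key fruit: 2
  quiet sad: 2
  sad it: 2
  sad quiet: 2
  star small: 2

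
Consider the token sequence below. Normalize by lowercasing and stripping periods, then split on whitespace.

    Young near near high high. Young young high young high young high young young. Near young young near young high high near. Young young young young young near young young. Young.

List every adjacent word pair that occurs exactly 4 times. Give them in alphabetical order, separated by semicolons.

high young; near young; young high; young near

Bigram counts meeting the condition (exactly 4 times):
  high young: 4
  near young: 4
  young high: 4
  young near: 4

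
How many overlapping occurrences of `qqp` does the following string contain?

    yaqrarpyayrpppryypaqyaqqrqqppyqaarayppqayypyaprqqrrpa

1

Sliding a length-3 window over the 53 characters (51 positions):
  position 26–28: qqp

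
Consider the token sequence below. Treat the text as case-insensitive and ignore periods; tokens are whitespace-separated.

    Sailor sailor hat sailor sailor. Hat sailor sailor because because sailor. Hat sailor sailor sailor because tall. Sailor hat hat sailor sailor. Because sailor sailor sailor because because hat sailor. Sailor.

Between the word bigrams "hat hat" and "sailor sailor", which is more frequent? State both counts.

"hat hat": 1 occurrence
"sailor sailor": 9 occurrences

"sailor sailor" (9 vs 1)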